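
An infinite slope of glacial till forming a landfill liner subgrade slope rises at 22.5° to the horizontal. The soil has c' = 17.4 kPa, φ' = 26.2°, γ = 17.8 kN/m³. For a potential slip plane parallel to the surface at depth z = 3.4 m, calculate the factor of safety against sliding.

For an infinite slope with a slip plane parallel to the surface (no pore pressure): FS = [c' + γz cos²β tanφ'] / [γz sinβ cosβ].
γz = 17.8·3.4 = 60.52 kN/m²
Numerator = 17.4 + 60.52·cos²22.5°·tan26.2° = 17.4 + 60.52·0.8536·0.4921 = 42.818 kPa
Denominator = 60.52·sin22.5°·cos22.5° = 60.52·0.3827·0.9239 = 21.397 kPa
FS = 42.818 / 21.397 = 2.001

FS = 2.00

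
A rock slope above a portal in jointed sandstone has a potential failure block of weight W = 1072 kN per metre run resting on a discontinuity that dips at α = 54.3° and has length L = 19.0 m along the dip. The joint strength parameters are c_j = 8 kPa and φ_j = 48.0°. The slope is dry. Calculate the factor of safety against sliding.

Resolving the block weight along and normal to the plane and applying the Mohr–Coulomb strength on the joint:
N' = W cosα = 1072·cos54.3° = 625.6 kN/m
Driving force T = W sinα = 1072·sin54.3° = 870.6 kN/m
Resisting force R = c_j·L + N'·tanφ_j = 8·19.0 + 625.6·tan48.0° = 152.0 + 694.8 = 846.8 kN/m
FS = R / T = 846.8 / 870.6 = 0.973

FS = 0.97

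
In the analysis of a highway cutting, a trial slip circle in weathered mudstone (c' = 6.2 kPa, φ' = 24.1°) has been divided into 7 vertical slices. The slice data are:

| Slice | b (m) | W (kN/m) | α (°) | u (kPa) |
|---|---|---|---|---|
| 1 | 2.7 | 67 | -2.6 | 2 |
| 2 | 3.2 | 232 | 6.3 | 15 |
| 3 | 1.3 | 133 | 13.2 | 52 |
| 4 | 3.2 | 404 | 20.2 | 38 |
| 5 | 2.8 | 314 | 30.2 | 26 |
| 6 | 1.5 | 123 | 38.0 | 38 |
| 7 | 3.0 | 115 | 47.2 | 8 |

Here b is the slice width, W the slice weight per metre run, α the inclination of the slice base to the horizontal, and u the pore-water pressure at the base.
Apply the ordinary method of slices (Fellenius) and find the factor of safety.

Ordinary method of slices: FS = Σ[c'·Δl_i + (W_i cosα_i − u_i·Δl_i)·tanφ'] / Σ W_i sinα_i, with Δl_i = b_i / cosα_i.
Slice 1: Δl = 2.7/cos(-2.6°) = 2.703 m; N'_1 = 67·cos(-2.6°) − 2·2.703 = 61.5; c'Δl = 16.76; W sinα = -3.0
Slice 2: Δl = 3.2/cos6.3° = 3.219 m; N'_2 = 232·cos6.3° − 15·3.219 = 182.3; c'Δl = 19.96; W sinα = 25.5
Slice 3: Δl = 1.3/cos13.2° = 1.335 m; N'_3 = 133·cos13.2° − 52·1.335 = 60.1; c'Δl = 8.28; W sinα = 30.4
Slice 4: Δl = 3.2/cos20.2° = 3.410 m; N'_4 = 404·cos20.2° − 38·3.410 = 249.6; c'Δl = 21.14; W sinα = 139.5
Slice 5: Δl = 2.8/cos30.2° = 3.240 m; N'_5 = 314·cos30.2° − 26·3.240 = 187.1; c'Δl = 20.09; W sinα = 157.9
Slice 6: Δl = 1.5/cos38.0° = 1.904 m; N'_6 = 123·cos38.0° − 38·1.904 = 24.6; c'Δl = 11.80; W sinα = 75.7
Slice 7: Δl = 3.0/cos47.2° = 4.415 m; N'_7 = 115·cos47.2° − 8·4.415 = 42.8; c'Δl = 27.38; W sinα = 84.4
Σc'Δl = 125.4 kN/m; ΣN' = 808.0 kN/m; ΣW sinα = 510.3 kN/m
Resisting = 125.4 + 808.0·tan24.1° = 125.4 + 361.4 = 486.8 kN/m
FS = 486.8 / 510.3 = 0.954

FS = 0.95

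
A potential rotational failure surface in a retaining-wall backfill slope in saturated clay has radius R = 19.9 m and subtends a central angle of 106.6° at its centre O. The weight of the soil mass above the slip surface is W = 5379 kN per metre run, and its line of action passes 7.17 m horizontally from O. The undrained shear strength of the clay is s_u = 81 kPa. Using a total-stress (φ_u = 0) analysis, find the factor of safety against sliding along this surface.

FS = 1.55

Taking moments about the centre O, the resisting moment is provided by the undrained shear strength acting along the arc:
Arc length L_a = R·θ = 19.9·(106.6°·π/180) = 19.9·1.8605 = 37.02 m
M_R = s_u·L_a·R = 81·37.02·19.9 = 59679.6 kN·m/m
M_D = W·d = 5379·7.17 = 38567.4 kN·m/m
FS = M_R / M_D = 59679.6 / 38567.4 = 1.547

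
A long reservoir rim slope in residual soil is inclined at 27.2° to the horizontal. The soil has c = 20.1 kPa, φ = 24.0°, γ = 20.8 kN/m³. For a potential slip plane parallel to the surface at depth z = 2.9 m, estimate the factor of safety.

For an infinite slope with a slip plane parallel to the surface (no pore pressure): FS = [c + γz cos²β tanφ] / [γz sinβ cosβ].
γz = 20.8·2.9 = 60.32 kN/m²
Numerator = 20.1 + 60.32·cos²27.2°·tan24.0° = 20.1 + 60.32·0.7911·0.4452 = 41.345 kPa
Denominator = 60.32·sin27.2°·cos27.2° = 60.32·0.4571·0.8894 = 24.523 kPa
FS = 41.345 / 24.523 = 1.686

FS = 1.69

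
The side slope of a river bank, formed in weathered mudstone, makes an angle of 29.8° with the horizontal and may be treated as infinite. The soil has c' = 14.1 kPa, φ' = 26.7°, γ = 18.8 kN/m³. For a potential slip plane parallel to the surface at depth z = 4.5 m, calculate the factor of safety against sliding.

For an infinite slope with a slip plane parallel to the surface (no pore pressure): FS = [c' + γz cos²β tanφ'] / [γz sinβ cosβ].
γz = 18.8·4.5 = 84.60 kN/m²
Numerator = 14.1 + 84.60·cos²29.8°·tan26.7° = 14.1 + 84.60·0.7530·0.5029 = 46.140 kPa
Denominator = 84.60·sin29.8°·cos29.8° = 84.60·0.4970·0.8678 = 36.484 kPa
FS = 46.140 / 36.484 = 1.265

FS = 1.26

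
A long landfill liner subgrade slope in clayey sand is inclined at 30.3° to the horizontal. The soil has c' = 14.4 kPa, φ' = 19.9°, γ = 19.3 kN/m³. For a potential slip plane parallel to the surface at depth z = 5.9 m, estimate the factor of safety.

FS = 0.91

For an infinite slope with a slip plane parallel to the surface (no pore pressure): FS = [c' + γz cos²β tanφ'] / [γz sinβ cosβ].
γz = 19.3·5.9 = 113.87 kN/m²
Numerator = 14.4 + 113.87·cos²30.3°·tan19.9° = 14.4 + 113.87·0.7455·0.3620 = 45.128 kPa
Denominator = 113.87·sin30.3°·cos30.3° = 113.87·0.5045·0.8634 = 49.603 kPa
FS = 45.128 / 49.603 = 0.910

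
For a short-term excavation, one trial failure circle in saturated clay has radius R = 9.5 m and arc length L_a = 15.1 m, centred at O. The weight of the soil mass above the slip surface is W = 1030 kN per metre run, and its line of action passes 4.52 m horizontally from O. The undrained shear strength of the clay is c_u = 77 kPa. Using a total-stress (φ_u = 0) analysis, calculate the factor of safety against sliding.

FS = 2.37

Taking moments about the centre O, the resisting moment is provided by the undrained shear strength acting along the arc:
M_R = c_u·L_a·R = 77·15.10·9.5 = 11045.6 kN·m/m
M_D = W·d = 1030·4.52 = 4655.6 kN·m/m
FS = M_R / M_D = 11045.6 / 4655.6 = 2.373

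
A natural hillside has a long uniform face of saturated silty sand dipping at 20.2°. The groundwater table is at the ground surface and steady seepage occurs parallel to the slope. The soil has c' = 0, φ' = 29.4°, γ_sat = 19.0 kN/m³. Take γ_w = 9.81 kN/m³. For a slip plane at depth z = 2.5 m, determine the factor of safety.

FS = 0.74

With seepage parallel to the slope and the water table at the surface, the effective normal stress on the slip plane uses the buoyant unit weight γ' = γ_sat − γ_w while the driving shear stress uses γ_sat:
FS = [c' + γ' z cos²β tanφ'] / [γ_sat z sinβ cosβ]
(For c' = 0 this reduces to FS = (γ'/γ_sat)·tanφ'/tanβ.)
γ' = 19.0 − 9.81 = 9.19 kN/m³
Numerator = 0.0 + 9.19·2.5·cos²20.2°·tan29.4° = 0.0 + 9.19·2.5·0.8808·0.5635 = 11.402 kPa
Denominator = 19.0·2.5·sin20.2°·cos20.2° = 19.0·2.5·0.3453·0.9385 = 15.393 kPa
FS = 11.402 / 15.393 = 0.741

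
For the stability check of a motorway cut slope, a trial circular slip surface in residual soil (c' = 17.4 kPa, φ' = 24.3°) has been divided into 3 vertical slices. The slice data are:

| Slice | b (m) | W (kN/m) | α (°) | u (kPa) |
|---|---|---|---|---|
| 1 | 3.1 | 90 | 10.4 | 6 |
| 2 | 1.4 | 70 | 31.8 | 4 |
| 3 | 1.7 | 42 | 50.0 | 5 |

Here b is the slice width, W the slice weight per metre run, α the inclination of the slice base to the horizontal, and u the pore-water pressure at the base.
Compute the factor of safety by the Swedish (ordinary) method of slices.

FS = 2.24

Ordinary method of slices: FS = Σ[c'·Δl_i + (W_i cosα_i − u_i·Δl_i)·tanφ'] / Σ W_i sinα_i, with Δl_i = b_i / cosα_i.
Slice 1: Δl = 3.1/cos10.4° = 3.152 m; N'_1 = 90·cos10.4° − 6·3.152 = 69.6; c'Δl = 54.84; W sinα = 16.2
Slice 2: Δl = 1.4/cos31.8° = 1.647 m; N'_2 = 70·cos31.8° − 4·1.647 = 52.9; c'Δl = 28.66; W sinα = 36.9
Slice 3: Δl = 1.7/cos50.0° = 2.645 m; N'_3 = 42·cos50.0° − 5·2.645 = 13.8; c'Δl = 46.02; W sinα = 32.2
Σc'Δl = 129.5 kN/m; ΣN' = 136.3 kN/m; ΣW sinα = 85.3 kN/m
Resisting = 129.5 + 136.3·tan24.3° = 129.5 + 61.5 = 191.1 kN/m
FS = 191.1 / 85.3 = 2.240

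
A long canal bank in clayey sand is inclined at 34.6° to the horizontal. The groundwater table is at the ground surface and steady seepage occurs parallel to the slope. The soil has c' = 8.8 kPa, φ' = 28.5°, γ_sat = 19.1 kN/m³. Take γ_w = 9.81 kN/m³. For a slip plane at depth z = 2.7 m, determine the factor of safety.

With seepage parallel to the slope and the water table at the surface, the effective normal stress on the slip plane uses the buoyant unit weight γ' = γ_sat − γ_w while the driving shear stress uses γ_sat:
FS = [c' + γ' z cos²β tanφ'] / [γ_sat z sinβ cosβ]
γ' = 19.1 − 9.81 = 9.29 kN/m³
Numerator = 8.8 + 9.29·2.7·cos²34.6°·tan28.5° = 8.8 + 9.29·2.7·0.6776·0.5430 = 18.028 kPa
Denominator = 19.1·2.7·sin34.6°·cos34.6° = 19.1·2.7·0.5678·0.8231 = 24.104 kPa
FS = 18.028 / 24.104 = 0.748

FS = 0.75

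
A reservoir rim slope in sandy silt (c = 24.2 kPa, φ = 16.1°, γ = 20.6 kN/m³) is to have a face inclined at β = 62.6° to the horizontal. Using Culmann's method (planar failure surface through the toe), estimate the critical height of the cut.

H_c = 12.86 m

Culmann's analysis gives the critical failure plane at α_cr = (β + φ)/2 = (62.6 + 16.1)/2 = 39.4°, and the critical height
H_c = (4c/γ) · sinβ cosφ / [1 − cos(β − φ)]
    = (4·24.2/20.6) · sin62.6°·cos16.1° / [1 − cos(46.5°)]
    = 4.699 · 0.8878·0.9608 / [1 − 0.6884]
    = 4.699 · 0.8530 / 0.3116
    = 12.86 m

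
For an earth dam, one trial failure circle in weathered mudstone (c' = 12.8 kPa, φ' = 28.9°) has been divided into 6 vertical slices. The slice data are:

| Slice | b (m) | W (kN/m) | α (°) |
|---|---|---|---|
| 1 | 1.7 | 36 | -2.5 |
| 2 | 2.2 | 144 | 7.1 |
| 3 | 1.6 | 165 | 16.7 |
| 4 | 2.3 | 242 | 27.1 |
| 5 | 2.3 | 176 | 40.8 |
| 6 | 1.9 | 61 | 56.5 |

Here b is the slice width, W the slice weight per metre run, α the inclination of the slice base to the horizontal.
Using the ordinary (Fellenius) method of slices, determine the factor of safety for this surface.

FS = 1.72

Ordinary method of slices: FS = Σ[c'·Δl_i + (W_i cosα_i)·tanφ'] / Σ W_i sinα_i, with Δl_i = b_i / cosα_i.
Slice 1: Δl = 1.7/cos(-2.5°) = 1.702 m; N'_1 = 36·cos(-2.5°) = 36.0; c'Δl = 21.78; W sinα = -1.6
Slice 2: Δl = 2.2/cos7.1° = 2.217 m; N'_2 = 144·cos7.1° = 142.9; c'Δl = 28.38; W sinα = 17.8
Slice 3: Δl = 1.6/cos16.7° = 1.670 m; N'_3 = 165·cos16.7° = 158.0; c'Δl = 21.38; W sinα = 47.4
Slice 4: Δl = 2.3/cos27.1° = 2.584 m; N'_4 = 242·cos27.1° = 215.4; c'Δl = 33.07; W sinα = 110.2
Slice 5: Δl = 2.3/cos40.8° = 3.038 m; N'_5 = 176·cos40.8° = 133.2; c'Δl = 38.89; W sinα = 115.0
Slice 6: Δl = 1.9/cos56.5° = 3.442 m; N'_6 = 61·cos56.5° = 33.7; c'Δl = 44.06; W sinα = 50.9
Σc'Δl = 187.6 kN/m; ΣN' = 719.2 kN/m; ΣW sinα = 339.8 kN/m
Resisting = 187.6 + 719.2·tan28.9° = 187.6 + 397.0 = 584.6 kN/m
FS = 584.6 / 339.8 = 1.721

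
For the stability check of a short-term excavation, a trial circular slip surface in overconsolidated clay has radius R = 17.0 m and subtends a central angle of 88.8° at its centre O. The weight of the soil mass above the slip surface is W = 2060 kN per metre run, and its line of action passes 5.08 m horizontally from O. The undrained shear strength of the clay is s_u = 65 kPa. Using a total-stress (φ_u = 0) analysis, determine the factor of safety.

Taking moments about the centre O, the resisting moment is provided by the undrained shear strength acting along the arc:
Arc length L_a = R·θ = 17.0·(88.8°·π/180) = 17.0·1.5499 = 26.35 m
M_R = s_u·L_a·R = 65·26.35·17.0 = 29114.0 kN·m/m
M_D = W·d = 2060·5.08 = 10464.8 kN·m/m
FS = M_R / M_D = 29114.0 / 10464.8 = 2.782

FS = 2.78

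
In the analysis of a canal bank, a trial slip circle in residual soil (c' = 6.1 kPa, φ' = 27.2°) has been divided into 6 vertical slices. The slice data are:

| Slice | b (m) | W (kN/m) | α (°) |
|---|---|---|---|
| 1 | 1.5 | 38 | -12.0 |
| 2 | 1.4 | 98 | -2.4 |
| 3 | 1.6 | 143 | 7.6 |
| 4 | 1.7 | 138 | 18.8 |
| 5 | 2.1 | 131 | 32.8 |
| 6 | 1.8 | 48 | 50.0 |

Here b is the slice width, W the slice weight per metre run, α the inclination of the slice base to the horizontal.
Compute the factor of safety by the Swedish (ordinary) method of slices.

Ordinary method of slices: FS = Σ[c'·Δl_i + (W_i cosα_i)·tanφ'] / Σ W_i sinα_i, with Δl_i = b_i / cosα_i.
Slice 1: Δl = 1.5/cos(-12.0°) = 1.534 m; N'_1 = 38·cos(-12.0°) = 37.2; c'Δl = 9.35; W sinα = -7.9
Slice 2: Δl = 1.4/cos(-2.4°) = 1.401 m; N'_2 = 98·cos(-2.4°) = 97.9; c'Δl = 8.55; W sinα = -4.1
Slice 3: Δl = 1.6/cos7.6° = 1.614 m; N'_3 = 143·cos7.6° = 141.7; c'Δl = 9.85; W sinα = 18.9
Slice 4: Δl = 1.7/cos18.8° = 1.796 m; N'_4 = 138·cos18.8° = 130.6; c'Δl = 10.95; W sinα = 44.5
Slice 5: Δl = 2.1/cos32.8° = 2.498 m; N'_5 = 131·cos32.8° = 110.1; c'Δl = 15.24; W sinα = 71.0
Slice 6: Δl = 1.8/cos50.0° = 2.800 m; N'_6 = 48·cos50.0° = 30.9; c'Δl = 17.08; W sinα = 36.8
Σc'Δl = 71.0 kN/m; ΣN' = 548.4 kN/m; ΣW sinα = 159.1 kN/m
Resisting = 71.0 + 548.4·tan27.2° = 71.0 + 281.9 = 352.9 kN/m
FS = 352.9 / 159.1 = 2.218

FS = 2.22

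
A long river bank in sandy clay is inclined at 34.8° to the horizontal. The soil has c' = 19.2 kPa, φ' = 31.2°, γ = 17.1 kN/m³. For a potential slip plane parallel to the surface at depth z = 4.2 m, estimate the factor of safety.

For an infinite slope with a slip plane parallel to the surface (no pore pressure): FS = [c' + γz cos²β tanφ'] / [γz sinβ cosβ].
γz = 17.1·4.2 = 71.82 kN/m²
Numerator = 19.2 + 71.82·cos²34.8°·tan31.2° = 19.2 + 71.82·0.6743·0.6056 = 48.529 kPa
Denominator = 71.82·sin34.8°·cos34.8° = 71.82·0.5707·0.8211 = 33.658 kPa
FS = 48.529 / 33.658 = 1.442

FS = 1.44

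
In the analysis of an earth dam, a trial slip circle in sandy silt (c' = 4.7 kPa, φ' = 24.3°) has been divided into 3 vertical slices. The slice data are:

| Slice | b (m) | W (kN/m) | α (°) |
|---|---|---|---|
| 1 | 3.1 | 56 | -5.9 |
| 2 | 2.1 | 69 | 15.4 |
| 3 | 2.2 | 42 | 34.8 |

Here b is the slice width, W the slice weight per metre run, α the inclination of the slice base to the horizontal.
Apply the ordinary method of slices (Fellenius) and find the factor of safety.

Ordinary method of slices: FS = Σ[c'·Δl_i + (W_i cosα_i)·tanφ'] / Σ W_i sinα_i, with Δl_i = b_i / cosα_i.
Slice 1: Δl = 3.1/cos(-5.9°) = 3.117 m; N'_1 = 56·cos(-5.9°) = 55.7; c'Δl = 14.65; W sinα = -5.8
Slice 2: Δl = 2.1/cos15.4° = 2.178 m; N'_2 = 69·cos15.4° = 66.5; c'Δl = 10.24; W sinα = 18.3
Slice 3: Δl = 2.2/cos34.8° = 2.679 m; N'_3 = 42·cos34.8° = 34.5; c'Δl = 12.59; W sinα = 24.0
Σc'Δl = 37.5 kN/m; ΣN' = 156.7 kN/m; ΣW sinα = 36.5 kN/m
Resisting = 37.5 + 156.7·tan24.3° = 37.5 + 70.8 = 108.2 kN/m
FS = 108.2 / 36.5 = 2.962

FS = 2.96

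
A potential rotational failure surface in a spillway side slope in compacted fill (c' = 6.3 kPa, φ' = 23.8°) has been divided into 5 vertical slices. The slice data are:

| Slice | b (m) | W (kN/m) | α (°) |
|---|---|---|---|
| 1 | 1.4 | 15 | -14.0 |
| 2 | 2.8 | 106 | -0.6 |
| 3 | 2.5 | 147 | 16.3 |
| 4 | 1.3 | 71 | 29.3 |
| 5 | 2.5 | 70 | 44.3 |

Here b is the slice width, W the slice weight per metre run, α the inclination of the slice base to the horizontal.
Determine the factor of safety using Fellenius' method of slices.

FS = 1.99

Ordinary method of slices: FS = Σ[c'·Δl_i + (W_i cosα_i)·tanφ'] / Σ W_i sinα_i, with Δl_i = b_i / cosα_i.
Slice 1: Δl = 1.4/cos(-14.0°) = 1.443 m; N'_1 = 15·cos(-14.0°) = 14.6; c'Δl = 9.09; W sinα = -3.6
Slice 2: Δl = 2.8/cos(-0.6°) = 2.800 m; N'_2 = 106·cos(-0.6°) = 106.0; c'Δl = 17.64; W sinα = -1.1
Slice 3: Δl = 2.5/cos16.3° = 2.605 m; N'_3 = 147·cos16.3° = 141.1; c'Δl = 16.41; W sinα = 41.3
Slice 4: Δl = 1.3/cos29.3° = 1.491 m; N'_4 = 71·cos29.3° = 61.9; c'Δl = 9.39; W sinα = 34.7
Slice 5: Δl = 2.5/cos44.3° = 3.493 m; N'_5 = 70·cos44.3° = 50.1; c'Δl = 22.01; W sinα = 48.9
Σc'Δl = 74.5 kN/m; ΣN' = 373.7 kN/m; ΣW sinα = 120.2 kN/m
Resisting = 74.5 + 373.7·tan23.8° = 74.5 + 164.8 = 239.3 kN/m
FS = 239.3 / 120.2 = 1.992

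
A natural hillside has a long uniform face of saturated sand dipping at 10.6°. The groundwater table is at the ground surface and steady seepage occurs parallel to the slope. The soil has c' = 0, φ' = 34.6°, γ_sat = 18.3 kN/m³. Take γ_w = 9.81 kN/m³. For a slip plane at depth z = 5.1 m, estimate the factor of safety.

With seepage parallel to the slope and the water table at the surface, the effective normal stress on the slip plane uses the buoyant unit weight γ' = γ_sat − γ_w while the driving shear stress uses γ_sat:
FS = [c' + γ' z cos²β tanφ'] / [γ_sat z sinβ cosβ]
(For c' = 0 this reduces to FS = (γ'/γ_sat)·tanφ'/tanβ.)
γ' = 18.3 − 9.81 = 8.49 kN/m³
Numerator = 0.0 + 8.49·5.1·cos²10.6°·tan34.6° = 0.0 + 8.49·5.1·0.9662·0.6899 = 28.859 kPa
Denominator = 18.3·5.1·sin10.6°·cos10.6° = 18.3·5.1·0.1840·0.9829 = 16.875 kPa
FS = 28.859 / 16.875 = 1.710

FS = 1.71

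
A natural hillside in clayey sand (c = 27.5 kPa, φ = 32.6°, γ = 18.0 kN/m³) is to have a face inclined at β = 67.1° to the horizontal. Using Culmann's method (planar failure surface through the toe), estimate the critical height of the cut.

H_c = 26.97 m

Culmann's analysis gives the critical failure plane at α_cr = (β + φ)/2 = (67.1 + 32.6)/2 = 49.8°, and the critical height
H_c = (4c/γ) · sinβ cosφ / [1 − cos(β − φ)]
    = (4·27.5/18.0) · sin67.1°·cos32.6° / [1 − cos(34.5°)]
    = 6.111 · 0.9212·0.8425 / [1 − 0.8241]
    = 6.111 · 0.7761 / 0.1759
    = 26.97 m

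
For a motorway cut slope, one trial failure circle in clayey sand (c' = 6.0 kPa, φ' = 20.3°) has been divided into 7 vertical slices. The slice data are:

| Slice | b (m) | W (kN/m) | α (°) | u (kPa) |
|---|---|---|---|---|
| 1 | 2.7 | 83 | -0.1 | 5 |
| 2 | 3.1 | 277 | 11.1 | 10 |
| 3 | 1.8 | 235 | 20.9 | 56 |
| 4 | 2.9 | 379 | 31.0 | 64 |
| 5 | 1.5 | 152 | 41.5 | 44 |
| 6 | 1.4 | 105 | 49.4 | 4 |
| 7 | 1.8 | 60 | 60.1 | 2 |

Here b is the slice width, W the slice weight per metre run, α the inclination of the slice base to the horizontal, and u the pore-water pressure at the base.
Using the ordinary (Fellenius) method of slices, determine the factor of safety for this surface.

FS = 0.62

Ordinary method of slices: FS = Σ[c'·Δl_i + (W_i cosα_i − u_i·Δl_i)·tanφ'] / Σ W_i sinα_i, with Δl_i = b_i / cosα_i.
Slice 1: Δl = 2.7/cos(-0.1°) = 2.700 m; N'_1 = 83·cos(-0.1°) − 5·2.700 = 69.5; c'Δl = 16.20; W sinα = -0.1
Slice 2: Δl = 3.1/cos11.1° = 3.159 m; N'_2 = 277·cos11.1° − 10·3.159 = 240.2; c'Δl = 18.95; W sinα = 53.3
Slice 3: Δl = 1.8/cos20.9° = 1.927 m; N'_3 = 235·cos20.9° − 56·1.927 = 111.6; c'Δl = 11.56; W sinα = 83.8
Slice 4: Δl = 2.9/cos31.0° = 3.383 m; N'_4 = 379·cos31.0° − 64·3.383 = 108.3; c'Δl = 20.30; W sinα = 195.2
Slice 5: Δl = 1.5/cos41.5° = 2.003 m; N'_5 = 152·cos41.5° − 44·2.003 = 25.7; c'Δl = 12.02; W sinα = 100.7
Slice 6: Δl = 1.4/cos49.4° = 2.151 m; N'_6 = 105·cos49.4° − 4·2.151 = 59.7; c'Δl = 12.91; W sinα = 79.7
Slice 7: Δl = 1.8/cos60.1° = 3.611 m; N'_7 = 60·cos60.1° − 2·3.611 = 22.7; c'Δl = 21.67; W sinα = 52.0
Σc'Δl = 113.6 kN/m; ΣN' = 637.8 kN/m; ΣW sinα = 564.7 kN/m
Resisting = 113.6 + 637.8·tan20.3° = 113.6 + 235.9 = 349.5 kN/m
FS = 349.5 / 564.7 = 0.619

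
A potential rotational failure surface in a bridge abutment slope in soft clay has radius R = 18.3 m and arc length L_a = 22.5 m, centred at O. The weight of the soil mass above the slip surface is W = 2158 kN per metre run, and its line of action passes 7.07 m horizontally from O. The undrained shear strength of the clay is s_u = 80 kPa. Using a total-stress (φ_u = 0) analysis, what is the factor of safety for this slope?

FS = 2.16

Taking moments about the centre O, the resisting moment is provided by the undrained shear strength acting along the arc:
M_R = s_u·L_a·R = 80·22.50·18.3 = 32940.0 kN·m/m
M_D = W·d = 2158·7.07 = 15257.1 kN·m/m
FS = M_R / M_D = 32940.0 / 15257.1 = 2.159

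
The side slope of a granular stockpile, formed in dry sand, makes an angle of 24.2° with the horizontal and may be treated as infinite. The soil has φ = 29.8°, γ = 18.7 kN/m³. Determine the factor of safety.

FS = 1.27

For a dry cohesionless infinite slope the factor of safety is FS = tanφ / tanβ.
FS = tan29.8° / tan24.2° = 0.5727 / 0.4494 = 1.274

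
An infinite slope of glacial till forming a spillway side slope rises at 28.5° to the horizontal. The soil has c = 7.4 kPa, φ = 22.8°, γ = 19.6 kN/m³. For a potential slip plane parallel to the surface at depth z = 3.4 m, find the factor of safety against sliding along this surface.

For an infinite slope with a slip plane parallel to the surface (no pore pressure): FS = [c + γz cos²β tanφ] / [γz sinβ cosβ].
γz = 19.6·3.4 = 66.64 kN/m²
Numerator = 7.4 + 66.64·cos²28.5°·tan22.8° = 7.4 + 66.64·0.7723·0.4204 = 29.035 kPa
Denominator = 66.64·sin28.5°·cos28.5° = 66.64·0.4772·0.8788 = 27.945 kPa
FS = 29.035 / 27.945 = 1.039

FS = 1.04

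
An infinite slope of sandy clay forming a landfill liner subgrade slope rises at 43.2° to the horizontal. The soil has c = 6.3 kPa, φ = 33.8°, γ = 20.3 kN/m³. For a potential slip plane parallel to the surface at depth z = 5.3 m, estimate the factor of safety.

FS = 0.83

For an infinite slope with a slip plane parallel to the surface (no pore pressure): FS = [c + γz cos²β tanφ] / [γz sinβ cosβ].
γz = 20.3·5.3 = 107.59 kN/m²
Numerator = 6.3 + 107.59·cos²43.2°·tan33.8° = 6.3 + 107.59·0.5314·0.6694 = 44.574 kPa
Denominator = 107.59·sin43.2°·cos43.2° = 107.59·0.6845·0.7290 = 53.689 kPa
FS = 44.574 / 53.689 = 0.830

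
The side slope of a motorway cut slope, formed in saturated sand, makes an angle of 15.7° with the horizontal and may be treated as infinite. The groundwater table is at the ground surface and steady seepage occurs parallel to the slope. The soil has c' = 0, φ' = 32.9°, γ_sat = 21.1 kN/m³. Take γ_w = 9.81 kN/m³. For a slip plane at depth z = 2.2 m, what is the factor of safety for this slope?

With seepage parallel to the slope and the water table at the surface, the effective normal stress on the slip plane uses the buoyant unit weight γ' = γ_sat − γ_w while the driving shear stress uses γ_sat:
FS = [c' + γ' z cos²β tanφ'] / [γ_sat z sinβ cosβ]
(For c' = 0 this reduces to FS = (γ'/γ_sat)·tanφ'/tanβ.)
γ' = 21.1 − 9.81 = 11.29 kN/m³
Numerator = 0.0 + 11.29·2.2·cos²15.7°·tan32.9° = 0.0 + 11.29·2.2·0.9268·0.6469 = 14.892 kPa
Denominator = 21.1·2.2·sin15.7°·cos15.7° = 21.1·2.2·0.2706·0.9627 = 12.093 kPa
FS = 14.892 / 12.093 = 1.231

FS = 1.23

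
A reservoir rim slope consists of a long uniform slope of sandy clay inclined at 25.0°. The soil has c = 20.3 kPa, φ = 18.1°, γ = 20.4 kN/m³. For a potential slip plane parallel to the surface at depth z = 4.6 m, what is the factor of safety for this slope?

FS = 1.27

For an infinite slope with a slip plane parallel to the surface (no pore pressure): FS = [c + γz cos²β tanφ] / [γz sinβ cosβ].
γz = 20.4·4.6 = 93.84 kN/m²
Numerator = 20.3 + 93.84·cos²25.0°·tan18.1° = 20.3 + 93.84·0.8214·0.3269 = 45.493 kPa
Denominator = 93.84·sin25.0°·cos25.0° = 93.84·0.4226·0.9063 = 35.943 kPa
FS = 45.493 / 35.943 = 1.266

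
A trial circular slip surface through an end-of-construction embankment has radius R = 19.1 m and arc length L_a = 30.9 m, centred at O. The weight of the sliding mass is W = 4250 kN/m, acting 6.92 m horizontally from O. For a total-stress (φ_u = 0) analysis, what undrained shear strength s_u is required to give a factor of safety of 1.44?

FS = s_u·L_a·R / (W·d), so s_u = FS·W·d / (L_a·R).
s_u = 1.44·4250·6.92 / (30.90·19.1) = 42350.4 / 590.19 = 71.76 kPa

s_u = 71.8 kPa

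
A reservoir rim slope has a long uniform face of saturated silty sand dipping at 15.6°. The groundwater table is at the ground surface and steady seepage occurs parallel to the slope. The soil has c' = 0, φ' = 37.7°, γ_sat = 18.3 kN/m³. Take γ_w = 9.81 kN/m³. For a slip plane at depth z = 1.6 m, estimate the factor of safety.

With seepage parallel to the slope and the water table at the surface, the effective normal stress on the slip plane uses the buoyant unit weight γ' = γ_sat − γ_w while the driving shear stress uses γ_sat:
FS = [c' + γ' z cos²β tanφ'] / [γ_sat z sinβ cosβ]
(For c' = 0 this reduces to FS = (γ'/γ_sat)·tanφ'/tanβ.)
γ' = 18.3 − 9.81 = 8.49 kN/m³
Numerator = 0.0 + 8.49·1.6·cos²15.6°·tan37.7° = 0.0 + 8.49·1.6·0.9277·0.7729 = 9.740 kPa
Denominator = 18.3·1.6·sin15.6°·cos15.6° = 18.3·1.6·0.2689·0.9632 = 7.584 kPa
FS = 9.740 / 7.584 = 1.284

FS = 1.28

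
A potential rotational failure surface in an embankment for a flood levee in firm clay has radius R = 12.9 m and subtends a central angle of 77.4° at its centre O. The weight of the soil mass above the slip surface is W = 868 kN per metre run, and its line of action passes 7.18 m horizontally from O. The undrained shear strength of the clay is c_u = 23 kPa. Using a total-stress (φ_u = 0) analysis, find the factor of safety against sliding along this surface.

Taking moments about the centre O, the resisting moment is provided by the undrained shear strength acting along the arc:
Arc length L_a = R·θ = 12.9·(77.4°·π/180) = 12.9·1.3509 = 17.43 m
M_R = c_u·L_a·R = 23·17.43·12.9 = 5170.4 kN·m/m
M_D = W·d = 868·7.18 = 6232.2 kN·m/m
FS = M_R / M_D = 5170.4 / 6232.2 = 0.830

FS = 0.83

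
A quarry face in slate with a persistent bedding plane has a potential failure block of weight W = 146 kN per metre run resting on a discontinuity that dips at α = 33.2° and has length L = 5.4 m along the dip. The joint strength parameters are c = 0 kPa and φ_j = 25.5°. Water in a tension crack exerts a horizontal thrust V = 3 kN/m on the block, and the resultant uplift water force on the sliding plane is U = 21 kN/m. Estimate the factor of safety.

FS = 0.58

Resolving the block weight along and normal to the plane and applying the Mohr–Coulomb strength on the joint:
N' = W cosα − U − V sinα = 146·cos33.2° − 21 − 3·sin33.2° = 99.5 kN/m
Driving force T = W sinα + V cosα = 146·sin33.2° + 3·cos33.2° = 82.5 kN/m
Resisting force R = c·L + N'·tanφ_j = 0·5.4 + 99.5·tan25.5° = 0.0 + 47.5 = 47.5 kN/m
FS = R / T = 47.5 / 82.5 = 0.576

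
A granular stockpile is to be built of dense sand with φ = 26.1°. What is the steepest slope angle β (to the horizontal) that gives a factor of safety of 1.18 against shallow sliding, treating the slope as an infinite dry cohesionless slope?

β = 22.5°

For an infinite dry cohesionless slope FS = tanφ/tanβ, so tanβ = tanφ / FS.
tanβ = tan26.1° / 1.18 = 0.4899 / 1.18 = 0.4152
β = arctan(0.4152) = 22.55°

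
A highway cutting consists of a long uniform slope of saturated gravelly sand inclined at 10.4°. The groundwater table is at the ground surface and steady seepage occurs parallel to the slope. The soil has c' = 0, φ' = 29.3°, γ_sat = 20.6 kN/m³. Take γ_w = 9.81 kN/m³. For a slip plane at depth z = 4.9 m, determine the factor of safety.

FS = 1.60

With seepage parallel to the slope and the water table at the surface, the effective normal stress on the slip plane uses the buoyant unit weight γ' = γ_sat − γ_w while the driving shear stress uses γ_sat:
FS = [c' + γ' z cos²β tanφ'] / [γ_sat z sinβ cosβ]
(For c' = 0 this reduces to FS = (γ'/γ_sat)·tanφ'/tanβ.)
γ' = 20.6 − 9.81 = 10.79 kN/m³
Numerator = 0.0 + 10.79·4.9·cos²10.4°·tan29.3° = 0.0 + 10.79·4.9·0.9674·0.5612 = 28.703 kPa
Denominator = 20.6·4.9·sin10.4°·cos10.4° = 20.6·4.9·0.1805·0.9836 = 17.922 kPa
FS = 28.703 / 17.922 = 1.602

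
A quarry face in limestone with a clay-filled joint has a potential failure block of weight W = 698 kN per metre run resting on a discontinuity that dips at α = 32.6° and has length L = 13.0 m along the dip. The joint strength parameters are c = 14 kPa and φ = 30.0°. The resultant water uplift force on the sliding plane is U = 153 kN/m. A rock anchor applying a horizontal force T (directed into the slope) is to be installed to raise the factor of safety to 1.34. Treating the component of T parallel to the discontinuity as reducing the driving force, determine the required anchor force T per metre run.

T = 49 kN/m

Resolving forces along and normal to the sliding plane, with the horizontal anchor force T adding T·sinα to the effective normal force and T·cosα acting up the plane against the driving force:
FS = [cL + (W cosα − U + T sinα) tanφ] / [W sinα − T cosα]
Without the anchor: N' = 435.0 kN/m, driving T_d = 376.1 kN/m, resisting R = 14·13.0 + 435.0·tan30.0° = 433.2 kN/m, FS = 1.15.
Setting FS = 1.34 and solving for T:
1.34·(376.1 − T cos32.6°) = 433.2 + T sin32.6°·tan30.0°
T·(sin32.6°·tan30.0° + 1.34·cos32.6°) = 1.34·376.1 − 433.2
T·(0.5388·0.5774 + 1.34·0.8425) = 503.9 − 433.2 = 70.8
T·1.4399 = 70.8
T = 49.1 kN/m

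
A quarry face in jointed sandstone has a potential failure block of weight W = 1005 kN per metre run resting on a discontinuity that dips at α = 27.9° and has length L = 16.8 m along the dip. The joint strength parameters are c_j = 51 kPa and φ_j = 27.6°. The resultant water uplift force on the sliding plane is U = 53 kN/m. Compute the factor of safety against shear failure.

FS = 2.75

Resolving the block weight along and normal to the plane and applying the Mohr–Coulomb strength on the joint:
N' = W cosα − U = 1005·cos27.9° − 53 = 835.2 kN/m
Driving force T = W sinα = 1005·sin27.9° = 470.3 kN/m
Resisting force R = c_j·L + N'·tanφ_j = 51·16.8 + 835.2·tan27.6° = 856.8 + 436.6 = 1293.4 kN/m
FS = R / T = 1293.4 / 470.3 = 2.750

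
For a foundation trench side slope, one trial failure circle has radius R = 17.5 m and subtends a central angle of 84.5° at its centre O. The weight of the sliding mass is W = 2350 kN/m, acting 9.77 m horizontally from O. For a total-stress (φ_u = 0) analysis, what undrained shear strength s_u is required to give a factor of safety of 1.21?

s_u = 61.5 kPa

FS = s_u·L_a·R / (W·d), so s_u = FS·W·d / (L_a·R).
Arc length L_a = R·θ = 17.5·(84.5°·π/180) = 17.5·1.4748 = 25.81 m
s_u = 1.21·2350·9.77 / (25.81·17.5) = 27781.0 / 451.66 = 61.51 kPa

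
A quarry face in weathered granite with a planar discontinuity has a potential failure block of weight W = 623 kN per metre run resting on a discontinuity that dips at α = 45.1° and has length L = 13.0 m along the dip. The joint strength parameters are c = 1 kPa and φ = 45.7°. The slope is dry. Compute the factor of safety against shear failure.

Resolving the block weight along and normal to the plane and applying the Mohr–Coulomb strength on the joint:
N' = W cosα = 623·cos45.1° = 439.8 kN/m
Driving force T = W sinα = 623·sin45.1° = 441.3 kN/m
Resisting force R = c·L + N'·tanφ = 1·13.0 + 439.8·tan45.7° = 13.0 + 450.6 = 463.6 kN/m
FS = R / T = 463.6 / 441.3 = 1.051

FS = 1.05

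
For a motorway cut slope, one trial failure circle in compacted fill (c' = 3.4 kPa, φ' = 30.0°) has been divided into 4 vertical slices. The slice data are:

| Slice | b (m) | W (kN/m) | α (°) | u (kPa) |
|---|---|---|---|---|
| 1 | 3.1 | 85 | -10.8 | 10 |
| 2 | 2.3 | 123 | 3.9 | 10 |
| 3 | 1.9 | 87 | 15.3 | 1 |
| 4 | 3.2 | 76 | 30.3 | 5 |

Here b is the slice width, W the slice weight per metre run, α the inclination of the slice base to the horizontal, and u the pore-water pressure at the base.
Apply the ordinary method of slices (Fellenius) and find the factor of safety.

Ordinary method of slices: FS = Σ[c'·Δl_i + (W_i cosα_i − u_i·Δl_i)·tanφ'] / Σ W_i sinα_i, with Δl_i = b_i / cosα_i.
Slice 1: Δl = 3.1/cos(-10.8°) = 3.156 m; N'_1 = 85·cos(-10.8°) − 10·3.156 = 51.9; c'Δl = 10.73; W sinα = -15.9
Slice 2: Δl = 2.3/cos3.9° = 2.305 m; N'_2 = 123·cos3.9° − 10·2.305 = 99.7; c'Δl = 7.84; W sinα = 8.4
Slice 3: Δl = 1.9/cos15.3° = 1.970 m; N'_3 = 87·cos15.3° − 1·1.970 = 81.9; c'Δl = 6.70; W sinα = 23.0
Slice 4: Δl = 3.2/cos30.3° = 3.706 m; N'_4 = 76·cos30.3° − 5·3.706 = 47.1; c'Δl = 12.60; W sinα = 38.3
Σc'Δl = 37.9 kN/m; ΣN' = 280.6 kN/m; ΣW sinα = 53.7 kN/m
Resisting = 37.9 + 280.6·tan30.0° = 37.9 + 162.0 = 199.9 kN/m
FS = 199.9 / 53.7 = 3.720

FS = 3.72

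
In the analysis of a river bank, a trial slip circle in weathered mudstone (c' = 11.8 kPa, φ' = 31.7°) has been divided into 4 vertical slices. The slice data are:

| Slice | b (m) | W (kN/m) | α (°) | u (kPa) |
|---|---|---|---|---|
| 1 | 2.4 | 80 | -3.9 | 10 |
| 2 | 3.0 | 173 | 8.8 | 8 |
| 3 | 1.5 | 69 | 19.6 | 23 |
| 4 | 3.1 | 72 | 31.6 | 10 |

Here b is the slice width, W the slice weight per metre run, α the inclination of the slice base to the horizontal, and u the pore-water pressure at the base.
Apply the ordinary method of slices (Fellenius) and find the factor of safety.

FS = 3.47

Ordinary method of slices: FS = Σ[c'·Δl_i + (W_i cosα_i − u_i·Δl_i)·tanφ'] / Σ W_i sinα_i, with Δl_i = b_i / cosα_i.
Slice 1: Δl = 2.4/cos(-3.9°) = 2.406 m; N'_1 = 80·cos(-3.9°) − 10·2.406 = 55.8; c'Δl = 28.39; W sinα = -5.4
Slice 2: Δl = 3.0/cos8.8° = 3.036 m; N'_2 = 173·cos8.8° − 8·3.036 = 146.7; c'Δl = 35.82; W sinα = 26.5
Slice 3: Δl = 1.5/cos19.6° = 1.592 m; N'_3 = 69·cos19.6° − 23·1.592 = 28.4; c'Δl = 18.79; W sinα = 23.1
Slice 4: Δl = 3.1/cos31.6° = 3.640 m; N'_4 = 72·cos31.6° − 10·3.640 = 24.9; c'Δl = 42.95; W sinα = 37.7
Σc'Δl = 125.9 kN/m; ΣN' = 255.7 kN/m; ΣW sinα = 81.9 kN/m
Resisting = 125.9 + 255.7·tan31.7° = 125.9 + 158.0 = 283.9 kN/m
FS = 283.9 / 81.9 = 3.466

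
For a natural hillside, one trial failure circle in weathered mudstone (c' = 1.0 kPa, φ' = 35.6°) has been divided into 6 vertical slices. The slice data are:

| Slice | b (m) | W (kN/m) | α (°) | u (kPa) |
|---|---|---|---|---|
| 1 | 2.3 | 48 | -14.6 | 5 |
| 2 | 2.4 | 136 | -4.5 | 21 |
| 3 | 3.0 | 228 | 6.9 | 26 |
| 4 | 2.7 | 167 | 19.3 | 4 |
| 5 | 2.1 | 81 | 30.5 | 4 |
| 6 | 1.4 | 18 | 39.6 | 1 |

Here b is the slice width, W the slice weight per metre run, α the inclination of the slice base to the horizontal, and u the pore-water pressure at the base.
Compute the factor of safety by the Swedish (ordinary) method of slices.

Ordinary method of slices: FS = Σ[c'·Δl_i + (W_i cosα_i − u_i·Δl_i)·tanφ'] / Σ W_i sinα_i, with Δl_i = b_i / cosα_i.
Slice 1: Δl = 2.3/cos(-14.6°) = 2.377 m; N'_1 = 48·cos(-14.6°) − 5·2.377 = 34.6; c'Δl = 2.38; W sinα = -12.1
Slice 2: Δl = 2.4/cos(-4.5°) = 2.407 m; N'_2 = 136·cos(-4.5°) − 21·2.407 = 85.0; c'Δl = 2.41; W sinα = -10.7
Slice 3: Δl = 3.0/cos6.9° = 3.022 m; N'_3 = 228·cos6.9° − 26·3.022 = 147.8; c'Δl = 3.02; W sinα = 27.4
Slice 4: Δl = 2.7/cos19.3° = 2.861 m; N'_4 = 167·cos19.3° − 4·2.861 = 146.2; c'Δl = 2.86; W sinα = 55.2
Slice 5: Δl = 2.1/cos30.5° = 2.437 m; N'_5 = 81·cos30.5° − 4·2.437 = 60.0; c'Δl = 2.44; W sinα = 41.1
Slice 6: Δl = 1.4/cos39.6° = 1.817 m; N'_6 = 18·cos39.6° − 1·1.817 = 12.1; c'Δl = 1.82; W sinα = 11.5
Σc'Δl = 14.9 kN/m; ΣN' = 485.6 kN/m; ΣW sinα = 112.4 kN/m
Resisting = 14.9 + 485.6·tan35.6° = 14.9 + 347.7 = 362.6 kN/m
FS = 362.6 / 112.4 = 3.226

FS = 3.23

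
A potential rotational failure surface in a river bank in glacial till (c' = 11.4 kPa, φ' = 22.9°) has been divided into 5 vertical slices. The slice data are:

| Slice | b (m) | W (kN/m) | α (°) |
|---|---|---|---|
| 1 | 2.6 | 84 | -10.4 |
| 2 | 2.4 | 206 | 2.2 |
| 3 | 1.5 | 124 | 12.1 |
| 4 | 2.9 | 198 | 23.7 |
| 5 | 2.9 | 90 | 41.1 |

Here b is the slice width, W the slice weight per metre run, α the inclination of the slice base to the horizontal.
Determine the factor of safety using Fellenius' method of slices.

FS = 2.75

Ordinary method of slices: FS = Σ[c'·Δl_i + (W_i cosα_i)·tanφ'] / Σ W_i sinα_i, with Δl_i = b_i / cosα_i.
Slice 1: Δl = 2.6/cos(-10.4°) = 2.643 m; N'_1 = 84·cos(-10.4°) = 82.6; c'Δl = 30.14; W sinα = -15.2
Slice 2: Δl = 2.4/cos2.2° = 2.402 m; N'_2 = 206·cos2.2° = 205.8; c'Δl = 27.38; W sinα = 7.9
Slice 3: Δl = 1.5/cos12.1° = 1.534 m; N'_3 = 124·cos12.1° = 121.2; c'Δl = 17.49; W sinα = 26.0
Slice 4: Δl = 2.9/cos23.7° = 3.167 m; N'_4 = 198·cos23.7° = 181.3; c'Δl = 36.11; W sinα = 79.6
Slice 5: Δl = 2.9/cos41.1° = 3.848 m; N'_5 = 90·cos41.1° = 67.8; c'Δl = 43.87; W sinα = 59.2
Σc'Δl = 155.0 kN/m; ΣN' = 658.8 kN/m; ΣW sinα = 157.5 kN/m
Resisting = 155.0 + 658.8·tan22.9° = 155.0 + 278.3 = 433.3 kN/m
FS = 433.3 / 157.5 = 2.751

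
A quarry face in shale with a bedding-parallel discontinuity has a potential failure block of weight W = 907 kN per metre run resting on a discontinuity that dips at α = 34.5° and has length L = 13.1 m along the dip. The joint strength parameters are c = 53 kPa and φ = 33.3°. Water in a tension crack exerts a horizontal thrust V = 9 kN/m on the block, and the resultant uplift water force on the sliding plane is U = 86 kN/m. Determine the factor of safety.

Resolving the block weight along and normal to the plane and applying the Mohr–Coulomb strength on the joint:
N' = W cosα − U − V sinα = 907·cos34.5° − 86 − 9·sin34.5° = 656.4 kN/m
Driving force T = W sinα + V cosα = 907·sin34.5° + 9·cos34.5° = 521.1 kN/m
Resisting force R = c·L + N'·tanφ = 53·13.1 + 656.4·tan33.3° = 694.3 + 431.2 = 1125.5 kN/m
FS = R / T = 1125.5 / 521.1 = 2.160

FS = 2.16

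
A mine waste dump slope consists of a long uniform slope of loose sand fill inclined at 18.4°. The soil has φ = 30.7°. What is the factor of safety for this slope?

FS = 1.78

For a dry cohesionless infinite slope the factor of safety is FS = tanφ / tanβ.
FS = tan30.7° / tan18.4° = 0.5938 / 0.3327 = 1.785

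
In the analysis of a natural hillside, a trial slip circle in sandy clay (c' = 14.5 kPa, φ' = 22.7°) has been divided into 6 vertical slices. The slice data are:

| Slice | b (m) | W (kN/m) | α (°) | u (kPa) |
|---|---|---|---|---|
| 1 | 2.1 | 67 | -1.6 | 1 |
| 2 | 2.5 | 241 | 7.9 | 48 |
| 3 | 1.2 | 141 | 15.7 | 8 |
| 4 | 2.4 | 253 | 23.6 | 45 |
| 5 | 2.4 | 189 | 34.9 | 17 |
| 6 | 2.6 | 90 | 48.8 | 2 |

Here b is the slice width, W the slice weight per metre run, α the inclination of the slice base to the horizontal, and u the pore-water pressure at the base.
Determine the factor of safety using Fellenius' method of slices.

FS = 1.34

Ordinary method of slices: FS = Σ[c'·Δl_i + (W_i cosα_i − u_i·Δl_i)·tanφ'] / Σ W_i sinα_i, with Δl_i = b_i / cosα_i.
Slice 1: Δl = 2.1/cos(-1.6°) = 2.101 m; N'_1 = 67·cos(-1.6°) − 1·2.101 = 64.9; c'Δl = 30.46; W sinα = -1.9
Slice 2: Δl = 2.5/cos7.9° = 2.524 m; N'_2 = 241·cos7.9° − 48·2.524 = 117.6; c'Δl = 36.60; W sinα = 33.1
Slice 3: Δl = 1.2/cos15.7° = 1.247 m; N'_3 = 141·cos15.7° − 8·1.247 = 125.8; c'Δl = 18.07; W sinα = 38.2
Slice 4: Δl = 2.4/cos23.6° = 2.619 m; N'_4 = 253·cos23.6° − 45·2.619 = 114.0; c'Δl = 37.98; W sinα = 101.3
Slice 5: Δl = 2.4/cos34.9° = 2.926 m; N'_5 = 189·cos34.9° − 17·2.926 = 105.3; c'Δl = 42.43; W sinα = 108.1
Slice 6: Δl = 2.6/cos48.8° = 3.947 m; N'_6 = 90·cos48.8° − 2·3.947 = 51.4; c'Δl = 57.23; W sinα = 67.7
Σc'Δl = 222.8 kN/m; ΣN' = 578.8 kN/m; ΣW sinα = 346.5 kN/m
Resisting = 222.8 + 578.8·tan22.7° = 222.8 + 242.1 = 464.9 kN/m
FS = 464.9 / 346.5 = 1.342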